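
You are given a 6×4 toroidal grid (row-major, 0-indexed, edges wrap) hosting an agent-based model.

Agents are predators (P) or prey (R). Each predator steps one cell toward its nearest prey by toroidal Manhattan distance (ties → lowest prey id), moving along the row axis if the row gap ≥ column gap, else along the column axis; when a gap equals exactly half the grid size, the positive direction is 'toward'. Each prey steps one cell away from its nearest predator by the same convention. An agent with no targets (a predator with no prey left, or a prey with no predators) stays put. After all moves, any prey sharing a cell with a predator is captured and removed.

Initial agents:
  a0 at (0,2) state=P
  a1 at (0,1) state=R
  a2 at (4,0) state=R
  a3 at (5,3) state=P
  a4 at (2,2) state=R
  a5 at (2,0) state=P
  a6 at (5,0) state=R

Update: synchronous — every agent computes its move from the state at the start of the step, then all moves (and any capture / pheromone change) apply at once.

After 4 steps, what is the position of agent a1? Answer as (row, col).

(0, 1)

t=1: a0@(0,1):P a1@(0,0):R a3@(5,0):P a4@(3,2):R a5@(3,0):P a6@(5,1):R
t=2: a0@(0,0):P a1@(0,3):R a3@(0,0):P a5@(3,1):P a6@(4,1):R
t=3: a0@(0,3):P a1@(0,2):R a3@(0,3):P a5@(4,1):P a6@(5,1):R
t=4: a0@(0,2):P a1@(0,1):R a3@(0,2):P a5@(5,1):P a6@(0,1):R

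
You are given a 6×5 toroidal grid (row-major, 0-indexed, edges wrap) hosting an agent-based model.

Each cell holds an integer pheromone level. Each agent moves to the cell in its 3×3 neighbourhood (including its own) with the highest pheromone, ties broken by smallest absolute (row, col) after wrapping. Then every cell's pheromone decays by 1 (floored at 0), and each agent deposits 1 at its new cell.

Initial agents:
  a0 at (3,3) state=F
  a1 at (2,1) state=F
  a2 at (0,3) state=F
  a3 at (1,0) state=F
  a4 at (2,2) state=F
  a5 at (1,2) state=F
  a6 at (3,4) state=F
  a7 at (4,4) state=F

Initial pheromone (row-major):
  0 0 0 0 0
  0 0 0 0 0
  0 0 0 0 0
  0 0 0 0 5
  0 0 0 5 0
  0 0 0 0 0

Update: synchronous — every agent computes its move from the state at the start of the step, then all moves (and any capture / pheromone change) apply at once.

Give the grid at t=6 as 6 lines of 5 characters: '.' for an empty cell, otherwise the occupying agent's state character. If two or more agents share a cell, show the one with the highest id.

F....
.....
.....
....F
.....
.....

t=1: a0@(3,4) a1@(1,0) a2@(0,2) a3@(0,0) a4@(1,1) a5@(0,1) a6@(3,4) a7@(3,4) | pheromone: 1 1 1 0 0 / 1 1 0 0 0 / 0 0 0 0 0 / 0 0 0 0 7 / 0 0 0 4 0 / 0 0 0 0 0
t=2: a0@(3,4) a1@(0,0) a2@(0,1) a3@(0,0) a4@(0,0) a5@(0,0) a6@(3,4) a7@(3,4) | pheromone: 4 1 0 0 0 / 0 0 0 0 0 / 0 0 0 0 0 / 0 0 0 0 9 / 0 0 0 3 0 / 0 0 0 0 0
t=3: a0@(3,4) a1@(0,0) a2@(0,0) a3@(0,0) a4@(0,0) a5@(0,0) a6@(3,4) a7@(3,4) | pheromone: 8 0 0 0 0 / 0 0 0 0 0 / 0 0 0 0 0 / 0 0 0 0 11 / 0 0 0 2 0 / 0 0 0 0 0
t=4: a0@(3,4) a1@(0,0) a2@(0,0) a3@(0,0) a4@(0,0) a5@(0,0) a6@(3,4) a7@(3,4) | pheromone: 12 0 0 0 0 / 0 0 0 0 0 / 0 0 0 0 0 / 0 0 0 0 13 / 0 0 0 1 0 / 0 0 0 0 0
t=5: a0@(3,4) a1@(0,0) a2@(0,0) a3@(0,0) a4@(0,0) a5@(0,0) a6@(3,4) a7@(3,4) | pheromone: 16 0 0 0 0 / 0 0 0 0 0 / 0 0 0 0 0 / 0 0 0 0 15 / 0 0 0 0 0 / 0 0 0 0 0
t=6: a0@(3,4) a1@(0,0) a2@(0,0) a3@(0,0) a4@(0,0) a5@(0,0) a6@(3,4) a7@(3,4) | pheromone: 20 0 0 0 0 / 0 0 0 0 0 / 0 0 0 0 0 / 0 0 0 0 17 / 0 0 0 0 0 / 0 0 0 0 0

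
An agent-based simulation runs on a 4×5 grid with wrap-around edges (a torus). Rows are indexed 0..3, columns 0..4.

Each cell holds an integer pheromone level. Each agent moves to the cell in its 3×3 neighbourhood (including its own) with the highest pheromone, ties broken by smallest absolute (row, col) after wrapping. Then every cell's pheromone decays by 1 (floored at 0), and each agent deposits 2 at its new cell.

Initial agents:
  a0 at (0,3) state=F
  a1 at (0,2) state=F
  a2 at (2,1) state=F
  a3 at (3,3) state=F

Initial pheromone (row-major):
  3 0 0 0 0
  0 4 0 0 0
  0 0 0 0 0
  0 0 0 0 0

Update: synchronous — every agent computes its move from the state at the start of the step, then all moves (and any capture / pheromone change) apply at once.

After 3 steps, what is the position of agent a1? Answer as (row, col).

t=1: a0@(0,2) a1@(1,1) a2@(1,1) a3@(0,2) | pheromone: 2 0 4 0 0 / 0 7 0 0 0 / 0 0 0 0 0 / 0 0 0 0 0
t=2: a0@(1,1) a1@(1,1) a2@(1,1) a3@(1,1) | pheromone: 1 0 3 0 0 / 0 14 0 0 0 / 0 0 0 0 0 / 0 0 0 0 0
t=3: a0@(1,1) a1@(1,1) a2@(1,1) a3@(1,1) | pheromone: 0 0 2 0 0 / 0 21 0 0 0 / 0 0 0 0 0 / 0 0 0 0 0

(1, 1)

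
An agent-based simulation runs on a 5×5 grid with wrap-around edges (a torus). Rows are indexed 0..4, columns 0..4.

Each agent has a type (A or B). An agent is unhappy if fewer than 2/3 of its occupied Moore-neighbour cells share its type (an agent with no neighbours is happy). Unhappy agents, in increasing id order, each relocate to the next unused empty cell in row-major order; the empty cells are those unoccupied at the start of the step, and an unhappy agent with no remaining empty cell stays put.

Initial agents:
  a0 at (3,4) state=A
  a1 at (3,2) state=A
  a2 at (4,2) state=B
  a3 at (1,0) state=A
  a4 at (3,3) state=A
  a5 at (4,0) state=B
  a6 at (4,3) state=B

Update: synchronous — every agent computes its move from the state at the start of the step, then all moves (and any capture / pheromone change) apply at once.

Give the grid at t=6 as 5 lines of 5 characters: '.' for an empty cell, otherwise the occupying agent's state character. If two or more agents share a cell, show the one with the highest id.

t=1: a0@(0,0):A a1@(0,1):A a2@(0,2):B a3@(1,0):A a4@(0,3):A a5@(0,4):B a6@(1,1):B
t=2: a0@(1,2):A a1@(1,3):A a2@(1,4):B a3@(2,0):A a4@(2,1):A a5@(2,2):B a6@(2,3):B
t=3: a0@(0,0):A a1@(0,1):A a2@(0,2):B a3@(0,3):A a4@(2,1):A a5@(0,4):B a6@(1,0):B
t=4: a0@(1,1):A a1@(1,2):A a2@(1,3):B a3@(1,4):A a4@(2,0):A a5@(2,2):B a6@(2,3):B
t=5: a0@(1,1):A a1@(0,0):A a2@(0,1):B a3@(0,2):A a4@(2,0):A a5@(0,3):B a6@(0,4):B
t=6: a0@(1,1):A a1@(1,0):A a2@(1,2):B a3@(1,3):A a4@(2,0):A a5@(1,4):B a6@(2,1):B

.....
AABAB
AB...
.....
.....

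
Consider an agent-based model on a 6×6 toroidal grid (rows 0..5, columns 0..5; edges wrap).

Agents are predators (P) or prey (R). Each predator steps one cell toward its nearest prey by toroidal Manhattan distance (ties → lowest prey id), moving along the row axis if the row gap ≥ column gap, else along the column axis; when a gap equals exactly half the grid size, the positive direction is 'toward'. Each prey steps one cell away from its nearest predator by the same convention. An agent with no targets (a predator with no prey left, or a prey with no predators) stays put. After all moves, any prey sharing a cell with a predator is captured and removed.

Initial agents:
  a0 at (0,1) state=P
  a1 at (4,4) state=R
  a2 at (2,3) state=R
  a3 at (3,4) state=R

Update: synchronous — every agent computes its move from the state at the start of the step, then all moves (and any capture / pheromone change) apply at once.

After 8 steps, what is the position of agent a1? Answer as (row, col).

t=1: a0@(1,1):P a1@(4,3):R a2@(3,3):R a3@(2,4):R
t=2: a0@(2,1):P a1@(3,3):R a2@(4,3):R a3@(2,3):R
t=3: a0@(2,2):P a1@(3,4):R a2@(5,3):R a3@(2,4):R
t=4: a0@(2,3):P a1@(3,5):R a2@(4,3):R a3@(2,5):R
t=5: a0@(3,3):P a1@(3,0):R a2@(5,3):R a3@(2,0):R
t=6: a0@(4,3):P a1@(3,5):R a2@(0,3):R a3@(2,5):R
t=7: a0@(5,3):P a1@(3,0):R a2@(1,3):R a3@(1,5):R
t=8: a0@(0,3):P a1@(3,5):R a2@(2,3):R a3@(2,5):R

(3, 5)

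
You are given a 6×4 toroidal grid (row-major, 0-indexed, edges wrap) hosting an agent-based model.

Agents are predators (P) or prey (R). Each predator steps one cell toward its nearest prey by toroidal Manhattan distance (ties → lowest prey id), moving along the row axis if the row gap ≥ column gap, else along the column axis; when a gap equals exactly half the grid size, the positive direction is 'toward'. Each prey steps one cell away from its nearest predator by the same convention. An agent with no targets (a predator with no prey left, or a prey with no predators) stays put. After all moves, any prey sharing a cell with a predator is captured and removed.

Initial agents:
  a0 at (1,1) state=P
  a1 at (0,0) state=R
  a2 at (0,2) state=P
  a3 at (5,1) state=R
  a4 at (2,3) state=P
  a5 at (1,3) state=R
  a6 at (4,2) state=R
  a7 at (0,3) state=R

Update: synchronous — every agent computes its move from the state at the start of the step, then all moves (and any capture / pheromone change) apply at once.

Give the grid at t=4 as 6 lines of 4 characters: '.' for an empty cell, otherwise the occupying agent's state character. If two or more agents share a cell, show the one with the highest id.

t=1: a0@(0,1):P a1@(5,0):R a2@(0,3):P a3@(4,1):R a4@(1,3):P a6@(3,2):R a7@(0,0):R
t=2: a0@(0,0):P a1@(4,0):R a2@(0,0):P a3@(3,1):R a4@(0,3):P a6@(4,2):R
t=3: a0@(5,0):P a1@(3,0):R a2@(5,0):P a3@(2,1):R a4@(5,3):P a6@(3,2):R
t=4: a0@(4,0):P a1@(2,0):R a2@(4,0):P a3@(1,1):R a4@(4,3):P a6@(2,2):R

....
.R..
R.R.
....
P..P
....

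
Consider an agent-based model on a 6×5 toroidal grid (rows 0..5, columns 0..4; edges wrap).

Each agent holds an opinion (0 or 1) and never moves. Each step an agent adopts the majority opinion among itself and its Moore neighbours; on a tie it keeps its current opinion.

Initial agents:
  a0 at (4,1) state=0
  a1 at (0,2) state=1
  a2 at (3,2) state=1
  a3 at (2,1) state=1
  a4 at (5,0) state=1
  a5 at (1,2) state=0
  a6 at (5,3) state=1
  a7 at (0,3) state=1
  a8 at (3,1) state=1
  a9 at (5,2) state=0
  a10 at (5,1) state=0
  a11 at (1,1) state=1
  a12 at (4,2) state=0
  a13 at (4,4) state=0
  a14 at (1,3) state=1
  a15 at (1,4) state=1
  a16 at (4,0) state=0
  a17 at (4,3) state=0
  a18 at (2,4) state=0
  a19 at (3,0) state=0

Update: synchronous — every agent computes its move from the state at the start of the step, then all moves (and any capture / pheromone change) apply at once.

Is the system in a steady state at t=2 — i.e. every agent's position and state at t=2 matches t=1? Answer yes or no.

no

t=1: a0@(4,1):0 a1@(0,2):1 a2@(3,2):1 a3@(2,1):1 a4@(5,0):0 a5@(1,2):1 a6@(5,3):0 a7@(0,3):1 a8@(3,1):0 a9@(5,2):0 a10@(5,1):0 a11@(1,1):1 a12@(4,2):0 a13@(4,4):0 a14@(1,3):1 a15@(1,4):1 a16@(4,0):0 a17@(4,3):0 a18@(2,4):0 a19@(3,0):0
t=2: a0@(4,1):0 a1@(0,2):1 a2@(3,2):0 a3@(2,1):1 a4@(5,0):0 a5@(1,2):1 a6@(5,3):0 a7@(0,3):1 a8@(3,1):0 a9@(5,2):0 a10@(5,1):0 a11@(1,1):1 a12@(4,2):0 a13@(4,4):0 a14@(1,3):1 a15@(1,4):1 a16@(4,0):0 a17@(4,3):0 a18@(2,4):0 a19@(3,0):0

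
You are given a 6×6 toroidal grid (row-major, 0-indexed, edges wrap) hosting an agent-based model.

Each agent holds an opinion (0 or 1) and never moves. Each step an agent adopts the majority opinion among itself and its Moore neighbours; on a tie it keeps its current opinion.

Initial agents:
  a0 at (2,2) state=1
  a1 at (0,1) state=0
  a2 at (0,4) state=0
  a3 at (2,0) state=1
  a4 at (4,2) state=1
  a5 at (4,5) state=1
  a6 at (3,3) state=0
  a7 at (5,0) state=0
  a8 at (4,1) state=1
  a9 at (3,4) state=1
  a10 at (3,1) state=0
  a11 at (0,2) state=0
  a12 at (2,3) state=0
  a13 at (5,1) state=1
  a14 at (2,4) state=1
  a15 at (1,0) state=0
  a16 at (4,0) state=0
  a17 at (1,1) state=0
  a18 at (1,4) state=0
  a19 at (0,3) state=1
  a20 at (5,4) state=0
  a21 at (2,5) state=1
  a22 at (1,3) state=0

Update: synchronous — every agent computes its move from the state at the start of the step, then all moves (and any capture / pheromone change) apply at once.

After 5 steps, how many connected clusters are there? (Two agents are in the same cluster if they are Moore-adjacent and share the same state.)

t=1: a0@(2,2):0 a1@(0,1):0 a2@(0,4):0 a3@(2,0):0 a4@(4,2):1 a5@(4,5):0 a6@(3,3):1 a7@(5,0):0 a8@(4,1):1 a9@(3,4):1 a10@(3,1):1 a11@(0,2):0 a12@(2,3):0 a13@(5,1):0 a14@(2,4):0 a15@(1,0):0 a16@(4,0):0 a17@(1,1):0 a18@(1,4):0 a19@(0,3):0 a20@(5,4):0 a21@(2,5):1 a22@(1,3):0
t=2: a0@(2,2):0 a1@(0,1):0 a2@(0,4):0 a3@(2,0):0 a4@(4,2):1 a5@(4,5):0 a6@(3,3):1 a7@(5,0):0 a8@(4,1):1 a9@(3,4):1 a10@(3,1):1 a11@(0,2):0 a12@(2,3):0 a13@(5,1):0 a14@(2,4):0 a15@(1,0):0 a16@(4,0):0 a17@(1,1):0 a18@(1,4):0 a19@(0,3):0 a20@(5,4):0 a21@(2,5):0 a22@(1,3):0
t=3: a0@(2,2):0 a1@(0,1):0 a2@(0,4):0 a3@(2,0):0 a4@(4,2):1 a5@(4,5):0 a6@(3,3):1 a7@(5,0):0 a8@(4,1):1 a9@(3,4):0 a10@(3,1):1 a11@(0,2):0 a12@(2,3):0 a13@(5,1):0 a14@(2,4):0 a15@(1,0):0 a16@(4,0):0 a17@(1,1):0 a18@(1,4):0 a19@(0,3):0 a20@(5,4):0 a21@(2,5):0 a22@(1,3):0
t=4: a0@(2,2):0 a1@(0,1):0 a2@(0,4):0 a3@(2,0):0 a4@(4,2):1 a5@(4,5):0 a6@(3,3):0 a7@(5,0):0 a8@(4,1):1 a9@(3,4):0 a10@(3,1):1 a11@(0,2):0 a12@(2,3):0 a13@(5,1):0 a14@(2,4):0 a15@(1,0):0 a16@(4,0):0 a17@(1,1):0 a18@(1,4):0 a19@(0,3):0 a20@(5,4):0 a21@(2,5):0 a22@(1,3):0
t=5: (unchanged — steady state)

2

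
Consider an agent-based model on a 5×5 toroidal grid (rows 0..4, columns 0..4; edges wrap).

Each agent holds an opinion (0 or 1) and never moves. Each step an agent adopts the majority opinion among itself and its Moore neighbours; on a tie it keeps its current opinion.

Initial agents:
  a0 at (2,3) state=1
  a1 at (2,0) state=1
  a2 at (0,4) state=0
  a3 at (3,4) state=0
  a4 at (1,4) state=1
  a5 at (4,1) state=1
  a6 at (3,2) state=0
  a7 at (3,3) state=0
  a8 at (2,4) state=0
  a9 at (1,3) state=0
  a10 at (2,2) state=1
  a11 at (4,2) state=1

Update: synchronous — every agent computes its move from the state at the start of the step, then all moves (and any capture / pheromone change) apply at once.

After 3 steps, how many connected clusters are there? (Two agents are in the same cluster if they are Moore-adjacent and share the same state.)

2

t=1: a0@(2,3):0 a1@(2,0):1 a2@(0,4):0 a3@(3,4):0 a4@(1,4):1 a5@(4,1):1 a6@(3,2):1 a7@(3,3):0 a8@(2,4):0 a9@(1,3):0 a10@(2,2):0 a11@(4,2):1
t=2: a0@(2,3):0 a1@(2,0):1 a2@(0,4):0 a3@(3,4):0 a4@(1,4):0 a5@(4,1):1 a6@(3,2):1 a7@(3,3):0 a8@(2,4):0 a9@(1,3):0 a10@(2,2):0 a11@(4,2):1
t=3: a0@(2,3):0 a1@(2,0):0 a2@(0,4):0 a3@(3,4):0 a4@(1,4):0 a5@(4,1):1 a6@(3,2):1 a7@(3,3):0 a8@(2,4):0 a9@(1,3):0 a10@(2,2):0 a11@(4,2):1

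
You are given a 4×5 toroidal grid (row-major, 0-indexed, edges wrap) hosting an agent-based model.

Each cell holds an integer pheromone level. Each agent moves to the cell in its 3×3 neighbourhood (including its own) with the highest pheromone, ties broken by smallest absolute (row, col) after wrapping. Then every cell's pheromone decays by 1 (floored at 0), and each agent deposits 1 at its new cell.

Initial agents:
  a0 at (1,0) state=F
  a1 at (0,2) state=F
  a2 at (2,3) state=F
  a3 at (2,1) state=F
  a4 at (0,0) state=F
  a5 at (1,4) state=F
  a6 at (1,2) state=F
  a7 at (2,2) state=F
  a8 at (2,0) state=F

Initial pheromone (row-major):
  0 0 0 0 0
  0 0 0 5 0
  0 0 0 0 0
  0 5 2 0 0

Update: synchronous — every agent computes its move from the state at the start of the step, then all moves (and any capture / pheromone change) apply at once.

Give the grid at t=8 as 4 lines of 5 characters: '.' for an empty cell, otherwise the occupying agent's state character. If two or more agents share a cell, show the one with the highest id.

t=1: a0@(0,0) a1@(1,3) a2@(1,3) a3@(3,1) a4@(3,1) a5@(1,3) a6@(1,3) a7@(1,3) a8@(3,1) | pheromone: 1 0 0 0 0 / 0 0 0 9 0 / 0 0 0 0 0 / 0 7 1 0 0
t=2: a0@(3,1) a1@(1,3) a2@(1,3) a3@(3,1) a4@(3,1) a5@(1,3) a6@(1,3) a7@(1,3) a8@(3,1) | pheromone: 0 0 0 0 0 / 0 0 0 13 0 / 0 0 0 0 0 / 0 10 0 0 0
t=3: a0@(3,1) a1@(1,3) a2@(1,3) a3@(3,1) a4@(3,1) a5@(1,3) a6@(1,3) a7@(1,3) a8@(3,1) | pheromone: 0 0 0 0 0 / 0 0 0 17 0 / 0 0 0 0 0 / 0 13 0 0 0
t=4: a0@(3,1) a1@(1,3) a2@(1,3) a3@(3,1) a4@(3,1) a5@(1,3) a6@(1,3) a7@(1,3) a8@(3,1) | pheromone: 0 0 0 0 0 / 0 0 0 21 0 / 0 0 0 0 0 / 0 16 0 0 0
t=5: a0@(3,1) a1@(1,3) a2@(1,3) a3@(3,1) a4@(3,1) a5@(1,3) a6@(1,3) a7@(1,3) a8@(3,1) | pheromone: 0 0 0 0 0 / 0 0 0 25 0 / 0 0 0 0 0 / 0 19 0 0 0
t=6: a0@(3,1) a1@(1,3) a2@(1,3) a3@(3,1) a4@(3,1) a5@(1,3) a6@(1,3) a7@(1,3) a8@(3,1) | pheromone: 0 0 0 0 0 / 0 0 0 29 0 / 0 0 0 0 0 / 0 22 0 0 0
t=7: a0@(3,1) a1@(1,3) a2@(1,3) a3@(3,1) a4@(3,1) a5@(1,3) a6@(1,3) a7@(1,3) a8@(3,1) | pheromone: 0 0 0 0 0 / 0 0 0 33 0 / 0 0 0 0 0 / 0 25 0 0 0
t=8: a0@(3,1) a1@(1,3) a2@(1,3) a3@(3,1) a4@(3,1) a5@(1,3) a6@(1,3) a7@(1,3) a8@(3,1) | pheromone: 0 0 0 0 0 / 0 0 0 37 0 / 0 0 0 0 0 / 0 28 0 0 0

.....
...F.
.....
.F...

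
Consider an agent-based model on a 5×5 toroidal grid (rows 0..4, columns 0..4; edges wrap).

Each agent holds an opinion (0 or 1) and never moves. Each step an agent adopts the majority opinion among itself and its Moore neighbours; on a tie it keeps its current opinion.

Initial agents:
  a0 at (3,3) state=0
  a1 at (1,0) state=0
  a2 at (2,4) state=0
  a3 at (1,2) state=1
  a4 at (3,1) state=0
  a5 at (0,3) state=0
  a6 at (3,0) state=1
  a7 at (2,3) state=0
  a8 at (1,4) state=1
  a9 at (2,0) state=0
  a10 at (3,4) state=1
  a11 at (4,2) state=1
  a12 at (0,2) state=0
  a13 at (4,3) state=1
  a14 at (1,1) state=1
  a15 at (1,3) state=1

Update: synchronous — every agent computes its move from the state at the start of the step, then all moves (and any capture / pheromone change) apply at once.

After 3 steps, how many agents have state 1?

5

t=1: a0@(3,3):0 a1@(1,0):0 a2@(2,4):0 a3@(1,2):1 a4@(3,1):0 a5@(0,3):1 a6@(3,0):0 a7@(2,3):1 a8@(1,4):0 a9@(2,0):0 a10@(3,4):0 a11@(4,2):0 a12@(0,2):1 a13@(4,3):1 a14@(1,1):0 a15@(1,3):0
t=2: a0@(3,3):0 a1@(1,0):0 a2@(2,4):0 a3@(1,2):1 a4@(3,1):0 a5@(0,3):1 a6@(3,0):0 a7@(2,3):0 a8@(1,4):0 a9@(2,0):0 a10@(3,4):0 a11@(4,2):0 a12@(0,2):1 a13@(4,3):1 a14@(1,1):0 a15@(1,3):1
t=3: (unchanged — steady state)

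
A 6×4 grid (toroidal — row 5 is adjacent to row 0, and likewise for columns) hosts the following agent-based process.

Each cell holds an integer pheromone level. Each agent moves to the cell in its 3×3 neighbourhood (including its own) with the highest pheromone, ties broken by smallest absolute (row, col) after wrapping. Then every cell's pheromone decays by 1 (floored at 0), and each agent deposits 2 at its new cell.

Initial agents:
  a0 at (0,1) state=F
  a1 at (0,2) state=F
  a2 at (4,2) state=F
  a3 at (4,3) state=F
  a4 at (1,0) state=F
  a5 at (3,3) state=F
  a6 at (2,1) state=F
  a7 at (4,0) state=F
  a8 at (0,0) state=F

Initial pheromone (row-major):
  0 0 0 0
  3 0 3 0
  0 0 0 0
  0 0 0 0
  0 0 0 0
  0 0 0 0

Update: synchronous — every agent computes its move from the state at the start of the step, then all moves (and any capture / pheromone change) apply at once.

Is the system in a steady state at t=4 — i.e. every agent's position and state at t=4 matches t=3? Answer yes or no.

t=1: a0@(1,0) a1@(1,2) a2@(3,1) a3@(3,0) a4@(1,0) a5@(2,0) a6@(1,0) a7@(3,0) a8@(1,0) | pheromone: 0 0 0 0 / 10 0 4 0 / 2 0 0 0 / 4 2 0 0 / 0 0 0 0 / 0 0 0 0
t=2: a0@(1,0) a1@(1,2) a2@(3,0) a3@(3,0) a4@(1,0) a5@(1,0) a6@(1,0) a7@(3,0) a8@(1,0) | pheromone: 0 0 0 0 / 19 0 5 0 / 1 0 0 0 / 9 1 0 0 / 0 0 0 0 / 0 0 0 0
t=3: a0@(1,0) a1@(1,2) a2@(3,0) a3@(3,0) a4@(1,0) a5@(1,0) a6@(1,0) a7@(3,0) a8@(1,0) | pheromone: 0 0 0 0 / 28 0 6 0 / 0 0 0 0 / 14 0 0 0 / 0 0 0 0 / 0 0 0 0
t=4: a0@(1,0) a1@(1,2) a2@(3,0) a3@(3,0) a4@(1,0) a5@(1,0) a6@(1,0) a7@(3,0) a8@(1,0) | pheromone: 0 0 0 0 / 37 0 7 0 / 0 0 0 0 / 19 0 0 0 / 0 0 0 0 / 0 0 0 0

yes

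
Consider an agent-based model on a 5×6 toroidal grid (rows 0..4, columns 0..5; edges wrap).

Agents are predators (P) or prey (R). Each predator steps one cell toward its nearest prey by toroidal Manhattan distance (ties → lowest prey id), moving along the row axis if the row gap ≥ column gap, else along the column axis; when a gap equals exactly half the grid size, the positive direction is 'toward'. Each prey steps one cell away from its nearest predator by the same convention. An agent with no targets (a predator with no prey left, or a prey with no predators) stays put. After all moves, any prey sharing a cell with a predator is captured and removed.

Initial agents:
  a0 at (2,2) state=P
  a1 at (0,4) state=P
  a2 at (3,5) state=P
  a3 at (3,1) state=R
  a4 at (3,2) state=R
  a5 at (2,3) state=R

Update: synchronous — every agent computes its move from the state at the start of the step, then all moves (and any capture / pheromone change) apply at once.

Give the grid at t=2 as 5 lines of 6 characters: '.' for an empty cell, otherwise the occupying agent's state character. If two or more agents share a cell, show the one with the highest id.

t=1: a0@(3,2):P a1@(1,4):P a2@(3,0):P a3@(4,1):R a4@(4,2):R a5@(2,4):R
t=2: a0@(4,2):P a1@(2,4):P a2@(4,0):P a3@(0,1):R a4@(0,2):R a5@(3,4):R

.RR...
......
....P.
....R.
P.P...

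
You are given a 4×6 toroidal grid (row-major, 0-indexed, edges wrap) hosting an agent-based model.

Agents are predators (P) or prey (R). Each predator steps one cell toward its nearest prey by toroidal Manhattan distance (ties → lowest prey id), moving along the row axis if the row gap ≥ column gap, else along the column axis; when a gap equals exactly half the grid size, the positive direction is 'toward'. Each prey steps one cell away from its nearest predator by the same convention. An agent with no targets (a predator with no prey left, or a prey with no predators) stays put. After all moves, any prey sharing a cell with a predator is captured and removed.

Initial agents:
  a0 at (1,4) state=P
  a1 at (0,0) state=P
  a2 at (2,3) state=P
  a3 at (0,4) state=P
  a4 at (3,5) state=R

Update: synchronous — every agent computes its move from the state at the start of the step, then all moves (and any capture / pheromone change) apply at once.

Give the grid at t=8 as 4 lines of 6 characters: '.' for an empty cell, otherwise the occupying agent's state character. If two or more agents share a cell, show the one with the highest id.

t=1: a0@(2,4):P a1@(3,0):P a2@(2,4):P a3@(3,4):P a4@(2,5):R
t=2: a0@(2,5):P a1@(2,0):P a2@(2,5):P a3@(2,4):P
t=3: (unchanged — steady state)

......
......
P...PP
......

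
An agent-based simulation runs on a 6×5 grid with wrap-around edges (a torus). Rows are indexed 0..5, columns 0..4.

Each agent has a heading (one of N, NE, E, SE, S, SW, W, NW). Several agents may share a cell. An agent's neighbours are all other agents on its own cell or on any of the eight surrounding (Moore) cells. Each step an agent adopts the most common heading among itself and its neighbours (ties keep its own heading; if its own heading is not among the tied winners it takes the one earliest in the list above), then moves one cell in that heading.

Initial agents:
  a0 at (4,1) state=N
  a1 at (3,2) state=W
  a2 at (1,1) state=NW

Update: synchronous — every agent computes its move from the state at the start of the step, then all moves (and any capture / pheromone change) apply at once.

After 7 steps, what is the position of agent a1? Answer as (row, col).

(3, 0)

t=1: a0@(3,1):N a1@(3,1):W a2@(0,0):NW
t=2: a0@(2,1):N a1@(3,0):W a2@(5,4):NW
t=3: a0@(1,1):N a1@(3,4):W a2@(4,3):NW
t=4: a0@(0,1):N a1@(3,3):W a2@(3,2):NW
t=5: a0@(5,1):N a1@(3,2):W a2@(2,1):NW
t=6: a0@(4,1):N a1@(3,1):W a2@(1,0):NW
t=7: a0@(3,1):N a1@(3,0):W a2@(0,4):NW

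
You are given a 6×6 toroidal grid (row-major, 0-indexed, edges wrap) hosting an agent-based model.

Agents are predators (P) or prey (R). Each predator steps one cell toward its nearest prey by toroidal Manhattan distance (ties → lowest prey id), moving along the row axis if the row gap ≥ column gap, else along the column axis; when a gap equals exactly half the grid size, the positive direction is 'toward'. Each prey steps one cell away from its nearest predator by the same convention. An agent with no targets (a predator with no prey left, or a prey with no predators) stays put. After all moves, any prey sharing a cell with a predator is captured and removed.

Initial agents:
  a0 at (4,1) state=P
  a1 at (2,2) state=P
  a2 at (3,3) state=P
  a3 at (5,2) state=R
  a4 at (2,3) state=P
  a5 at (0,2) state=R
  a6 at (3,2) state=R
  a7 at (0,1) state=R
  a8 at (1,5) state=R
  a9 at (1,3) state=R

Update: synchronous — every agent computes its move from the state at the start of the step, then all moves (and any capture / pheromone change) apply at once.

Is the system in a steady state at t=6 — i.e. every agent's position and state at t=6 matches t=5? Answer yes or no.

no

t=1: a0@(5,1):P a1@(3,2):P a2@(3,2):P a3@(0,2):R a4@(1,3):P a5@(5,2):R a6@(4,2):R a7@(1,1):R a8@(1,0):R a9@(0,3):R
t=2: a0@(5,2):P a1@(4,2):P a2@(4,2):P a3@(1,2):R a4@(0,3):P a5@(5,3):R a7@(2,1):R a8@(2,0):R a9@(5,3):R
t=3: a0@(5,3):P a1@(5,2):P a2@(5,2):P a3@(2,2):R a4@(5,3):P a5@(5,4):R a7@(1,1):R a8@(1,0):R a9@(5,4):R
t=4: a0@(5,4):P a1@(5,3):P a2@(5,3):P a3@(1,2):R a4@(5,4):P a5@(5,5):R a7@(2,1):R a8@(2,0):R a9@(5,5):R
t=5: a0@(5,5):P a1@(5,4):P a2@(5,4):P a3@(2,2):R a4@(5,5):P a5@(5,0):R a7@(1,1):R a8@(1,0):R a9@(5,0):R
t=6: a0@(5,0):P a1@(5,5):P a2@(5,5):P a3@(1,2):R a4@(5,0):P a5@(5,1):R a7@(2,1):R a8@(2,0):R a9@(5,1):R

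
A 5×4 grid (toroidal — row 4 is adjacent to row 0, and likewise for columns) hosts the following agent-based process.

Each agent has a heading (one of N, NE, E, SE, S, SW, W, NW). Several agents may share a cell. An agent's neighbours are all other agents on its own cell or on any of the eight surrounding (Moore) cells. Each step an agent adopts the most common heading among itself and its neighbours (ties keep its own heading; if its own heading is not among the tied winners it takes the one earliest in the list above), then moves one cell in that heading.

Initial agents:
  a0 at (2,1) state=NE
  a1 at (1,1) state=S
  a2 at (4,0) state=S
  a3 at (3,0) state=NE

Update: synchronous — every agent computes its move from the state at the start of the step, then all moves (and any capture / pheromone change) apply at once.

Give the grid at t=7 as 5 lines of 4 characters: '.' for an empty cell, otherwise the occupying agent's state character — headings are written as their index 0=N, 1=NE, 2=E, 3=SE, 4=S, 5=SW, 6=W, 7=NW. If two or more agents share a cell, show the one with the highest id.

t=1: a0@(1,2):NE a1@(2,1):S a2@(0,0):S a3@(2,1):NE
t=2: a0@(0,3):NE a1@(1,2):NE a2@(1,0):S a3@(1,2):NE
t=3: a0@(4,0):NE a1@(0,3):NE a2@(2,0):S a3@(0,3):NE
t=4: a0@(3,1):NE a1@(4,0):NE a2@(3,0):S a3@(4,0):NE
t=5: a0@(2,2):NE a1@(3,1):NE a2@(2,1):NE a3@(3,1):NE
t=6: a0@(1,3):NE a1@(2,2):NE a2@(1,2):NE a3@(2,2):NE
t=7: a0@(0,0):NE a1@(1,3):NE a2@(0,3):NE a3@(1,3):NE

1..1
...1
....
....
....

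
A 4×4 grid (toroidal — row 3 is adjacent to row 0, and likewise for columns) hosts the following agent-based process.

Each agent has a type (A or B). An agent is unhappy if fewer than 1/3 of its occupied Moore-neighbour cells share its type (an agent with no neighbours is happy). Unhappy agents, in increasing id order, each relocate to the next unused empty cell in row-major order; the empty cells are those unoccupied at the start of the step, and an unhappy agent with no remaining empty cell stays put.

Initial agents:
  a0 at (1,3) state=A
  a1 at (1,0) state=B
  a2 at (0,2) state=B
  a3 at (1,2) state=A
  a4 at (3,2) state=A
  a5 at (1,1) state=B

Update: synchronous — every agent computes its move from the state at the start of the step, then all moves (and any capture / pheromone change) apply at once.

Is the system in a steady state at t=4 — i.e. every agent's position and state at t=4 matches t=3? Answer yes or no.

t=1: a0@(1,3):A a1@(1,0):B a2@(0,0):B a3@(1,2):A a4@(0,1):A a5@(1,1):B
t=2: a0@(1,3):A a1@(1,0):B a2@(0,0):B a3@(1,2):A a4@(0,2):A a5@(1,1):B
t=3: (unchanged — steady state)

yes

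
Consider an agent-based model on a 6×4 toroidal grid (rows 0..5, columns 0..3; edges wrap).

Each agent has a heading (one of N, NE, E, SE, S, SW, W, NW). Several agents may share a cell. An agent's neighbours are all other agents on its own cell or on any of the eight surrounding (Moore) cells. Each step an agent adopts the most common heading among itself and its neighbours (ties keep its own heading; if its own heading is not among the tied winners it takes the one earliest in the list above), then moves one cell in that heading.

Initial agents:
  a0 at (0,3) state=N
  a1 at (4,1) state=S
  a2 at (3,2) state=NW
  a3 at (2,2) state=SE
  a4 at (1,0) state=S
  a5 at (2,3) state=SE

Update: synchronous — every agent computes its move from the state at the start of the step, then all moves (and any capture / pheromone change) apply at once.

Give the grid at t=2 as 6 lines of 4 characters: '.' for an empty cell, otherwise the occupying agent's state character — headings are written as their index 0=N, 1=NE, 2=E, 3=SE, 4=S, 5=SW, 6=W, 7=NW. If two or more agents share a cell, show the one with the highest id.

.4..
....
....
.3..
33.0
3...

t=1: a0@(5,3):N a1@(5,1):S a2@(4,3):SE a3@(3,3):SE a4@(2,0):S a5@(3,0):SE
t=2: a0@(4,3):N a1@(0,1):S a2@(5,0):SE a3@(4,0):SE a4@(3,1):SE a5@(4,1):SE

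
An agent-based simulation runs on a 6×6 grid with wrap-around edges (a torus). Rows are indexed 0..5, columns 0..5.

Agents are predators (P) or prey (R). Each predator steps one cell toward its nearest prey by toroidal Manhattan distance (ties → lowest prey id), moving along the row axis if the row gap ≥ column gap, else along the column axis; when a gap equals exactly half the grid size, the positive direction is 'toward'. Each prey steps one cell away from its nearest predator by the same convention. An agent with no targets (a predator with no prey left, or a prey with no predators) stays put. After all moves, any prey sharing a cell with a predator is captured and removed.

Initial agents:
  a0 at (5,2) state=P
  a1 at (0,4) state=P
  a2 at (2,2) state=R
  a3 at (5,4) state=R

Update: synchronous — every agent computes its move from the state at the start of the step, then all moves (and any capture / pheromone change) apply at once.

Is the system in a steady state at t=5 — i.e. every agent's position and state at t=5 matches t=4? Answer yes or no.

no

t=1: a0@(5,3):P a1@(5,4):P a2@(1,2):R a3@(4,4):R
t=2: a0@(4,3):P a1@(4,4):P a2@(2,2):R a3@(3,4):R
t=3: a0@(3,3):P a1@(3,4):P a2@(1,2):R a3@(2,4):R
t=4: a0@(2,3):P a1@(2,4):P a2@(0,2):R a3@(1,4):R
t=5: a0@(1,3):P a1@(1,4):P a2@(5,2):R a3@(0,4):R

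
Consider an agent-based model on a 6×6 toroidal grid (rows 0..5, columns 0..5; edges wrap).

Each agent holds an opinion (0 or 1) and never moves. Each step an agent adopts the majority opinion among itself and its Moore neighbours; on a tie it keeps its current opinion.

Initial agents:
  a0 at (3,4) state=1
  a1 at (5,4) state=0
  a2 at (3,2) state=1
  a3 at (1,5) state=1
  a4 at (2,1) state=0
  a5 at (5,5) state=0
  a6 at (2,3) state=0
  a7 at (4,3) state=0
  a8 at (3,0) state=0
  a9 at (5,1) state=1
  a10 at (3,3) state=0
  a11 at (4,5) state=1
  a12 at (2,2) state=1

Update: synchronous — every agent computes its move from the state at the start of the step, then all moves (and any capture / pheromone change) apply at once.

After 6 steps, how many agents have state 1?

2

t=1: a0@(3,4):0 a1@(5,4):0 a2@(3,2):0 a3@(1,5):1 a4@(2,1):0 a5@(5,5):0 a6@(2,3):1 a7@(4,3):0 a8@(3,0):0 a9@(5,1):1 a10@(3,3):0 a11@(4,5):0 a12@(2,2):0
t=2: a0@(3,4):0 a1@(5,4):0 a2@(3,2):0 a3@(1,5):1 a4@(2,1):0 a5@(5,5):0 a6@(2,3):0 a7@(4,3):0 a8@(3,0):0 a9@(5,1):1 a10@(3,3):0 a11@(4,5):0 a12@(2,2):0
t=3: (unchanged — steady state)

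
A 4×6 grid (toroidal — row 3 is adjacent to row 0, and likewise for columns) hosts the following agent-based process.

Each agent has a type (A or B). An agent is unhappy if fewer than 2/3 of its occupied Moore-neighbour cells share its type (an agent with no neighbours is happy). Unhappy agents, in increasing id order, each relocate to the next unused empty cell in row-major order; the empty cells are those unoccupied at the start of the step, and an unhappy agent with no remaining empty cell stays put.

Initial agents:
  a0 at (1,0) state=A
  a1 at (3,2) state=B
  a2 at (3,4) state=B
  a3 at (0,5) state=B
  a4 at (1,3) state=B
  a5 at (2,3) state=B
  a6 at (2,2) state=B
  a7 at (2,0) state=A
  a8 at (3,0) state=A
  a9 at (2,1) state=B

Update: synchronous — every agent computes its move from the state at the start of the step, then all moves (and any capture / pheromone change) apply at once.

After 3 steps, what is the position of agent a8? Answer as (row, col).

(0, 2)

t=1: a0@(0,0):A a1@(3,2):B a2@(3,4):B a3@(0,1):B a4@(1,3):B a5@(2,3):B a6@(2,2):B a7@(2,0):A a8@(0,2):A a9@(0,3):B
t=2: a0@(0,4):A a1@(3,2):B a2@(3,4):B a3@(0,5):B a4@(1,3):B a5@(2,3):B a6@(2,2):B a7@(2,0):A a8@(1,0):A a9@(0,3):B
t=3: a0@(0,0):A a1@(3,2):B a2@(3,4):B a3@(0,1):B a4@(1,3):B a5@(2,3):B a6@(2,2):B a7@(2,0):A a8@(0,2):A a9@(0,3):B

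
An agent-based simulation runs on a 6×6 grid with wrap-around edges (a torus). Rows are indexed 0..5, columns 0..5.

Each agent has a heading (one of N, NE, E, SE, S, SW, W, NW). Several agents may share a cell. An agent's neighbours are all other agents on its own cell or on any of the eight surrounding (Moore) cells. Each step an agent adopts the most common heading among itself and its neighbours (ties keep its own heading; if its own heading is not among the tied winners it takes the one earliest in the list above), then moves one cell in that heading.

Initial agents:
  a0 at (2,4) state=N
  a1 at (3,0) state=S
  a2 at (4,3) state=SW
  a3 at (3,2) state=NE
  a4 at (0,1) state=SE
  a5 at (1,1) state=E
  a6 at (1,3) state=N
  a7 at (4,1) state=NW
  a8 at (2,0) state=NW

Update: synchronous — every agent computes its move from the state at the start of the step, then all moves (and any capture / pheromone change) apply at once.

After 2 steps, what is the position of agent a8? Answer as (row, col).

t=1: a0@(1,4):N a1@(2,5):NW a2@(5,2):SW a3@(2,3):NE a4@(1,2):SE a5@(1,2):E a6@(0,3):N a7@(3,0):NW a8@(1,5):NW
t=2: a0@(0,4):N a1@(1,4):NW a2@(0,1):SW a3@(1,4):NE a4@(2,3):SE a5@(1,3):E a6@(5,3):N a7@(2,5):NW a8@(0,4):NW

(0, 4)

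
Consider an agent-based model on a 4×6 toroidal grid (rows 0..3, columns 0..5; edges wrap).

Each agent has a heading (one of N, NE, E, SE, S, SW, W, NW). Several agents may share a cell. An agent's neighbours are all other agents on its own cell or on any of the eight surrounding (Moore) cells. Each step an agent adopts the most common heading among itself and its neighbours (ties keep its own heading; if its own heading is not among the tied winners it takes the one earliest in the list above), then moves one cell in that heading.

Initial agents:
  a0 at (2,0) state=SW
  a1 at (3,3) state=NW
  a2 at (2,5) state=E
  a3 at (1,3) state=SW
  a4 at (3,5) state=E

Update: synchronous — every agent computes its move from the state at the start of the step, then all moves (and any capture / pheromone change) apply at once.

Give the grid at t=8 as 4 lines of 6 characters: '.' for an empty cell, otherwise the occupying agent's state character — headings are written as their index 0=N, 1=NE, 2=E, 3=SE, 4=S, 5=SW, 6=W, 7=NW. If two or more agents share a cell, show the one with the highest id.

t=1: a0@(2,1):E a1@(2,2):NW a2@(2,0):E a3@(2,2):SW a4@(3,0):E
t=2: a0@(2,2):E a1@(1,1):NW a2@(2,1):E a3@(3,1):SW a4@(3,1):E
t=3: a0@(2,3):E a1@(1,2):E a2@(2,2):E a3@(3,2):E a4@(3,2):E
t=4: a0@(2,4):E a1@(1,3):E a2@(2,3):E a3@(3,3):E a4@(3,3):E
t=5: a0@(2,5):E a1@(1,4):E a2@(2,4):E a3@(3,4):E a4@(3,4):E
t=6: a0@(2,0):E a1@(1,5):E a2@(2,5):E a3@(3,5):E a4@(3,5):E
t=7: a0@(2,1):E a1@(1,0):E a2@(2,0):E a3@(3,0):E a4@(3,0):E
t=8: a0@(2,2):E a1@(1,1):E a2@(2,1):E a3@(3,1):E a4@(3,1):E

......
.2....
.22...
.2....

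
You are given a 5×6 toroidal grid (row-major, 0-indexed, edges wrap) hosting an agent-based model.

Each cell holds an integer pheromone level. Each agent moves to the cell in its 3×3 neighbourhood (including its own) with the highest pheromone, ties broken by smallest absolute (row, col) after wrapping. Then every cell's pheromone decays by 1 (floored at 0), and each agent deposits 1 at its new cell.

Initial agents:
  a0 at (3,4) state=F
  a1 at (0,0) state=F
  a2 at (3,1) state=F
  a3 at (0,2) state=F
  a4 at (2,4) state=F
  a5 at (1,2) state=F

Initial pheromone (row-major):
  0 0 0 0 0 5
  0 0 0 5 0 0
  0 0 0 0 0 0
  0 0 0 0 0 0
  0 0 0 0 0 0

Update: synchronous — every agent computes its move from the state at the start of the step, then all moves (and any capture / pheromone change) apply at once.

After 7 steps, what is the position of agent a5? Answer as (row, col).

t=1: a0@(2,3) a1@(0,5) a2@(2,0) a3@(1,3) a4@(1,3) a5@(1,3) | pheromone: 0 0 0 0 0 5 / 0 0 0 7 0 0 / 1 0 0 1 0 0 / 0 0 0 0 0 0 / 0 0 0 0 0 0
t=2: a0@(1,3) a1@(0,5) a2@(2,0) a3@(1,3) a4@(1,3) a5@(1,3) | pheromone: 0 0 0 0 0 5 / 0 0 0 10 0 0 / 1 0 0 0 0 0 / 0 0 0 0 0 0 / 0 0 0 0 0 0
t=3: a0@(1,3) a1@(0,5) a2@(2,0) a3@(1,3) a4@(1,3) a5@(1,3) | pheromone: 0 0 0 0 0 5 / 0 0 0 13 0 0 / 1 0 0 0 0 0 / 0 0 0 0 0 0 / 0 0 0 0 0 0
t=4: a0@(1,3) a1@(0,5) a2@(2,0) a3@(1,3) a4@(1,3) a5@(1,3) | pheromone: 0 0 0 0 0 5 / 0 0 0 16 0 0 / 1 0 0 0 0 0 / 0 0 0 0 0 0 / 0 0 0 0 0 0
t=5: a0@(1,3) a1@(0,5) a2@(2,0) a3@(1,3) a4@(1,3) a5@(1,3) | pheromone: 0 0 0 0 0 5 / 0 0 0 19 0 0 / 1 0 0 0 0 0 / 0 0 0 0 0 0 / 0 0 0 0 0 0
t=6: a0@(1,3) a1@(0,5) a2@(2,0) a3@(1,3) a4@(1,3) a5@(1,3) | pheromone: 0 0 0 0 0 5 / 0 0 0 22 0 0 / 1 0 0 0 0 0 / 0 0 0 0 0 0 / 0 0 0 0 0 0
t=7: a0@(1,3) a1@(0,5) a2@(2,0) a3@(1,3) a4@(1,3) a5@(1,3) | pheromone: 0 0 0 0 0 5 / 0 0 0 25 0 0 / 1 0 0 0 0 0 / 0 0 0 0 0 0 / 0 0 0 0 0 0

(1, 3)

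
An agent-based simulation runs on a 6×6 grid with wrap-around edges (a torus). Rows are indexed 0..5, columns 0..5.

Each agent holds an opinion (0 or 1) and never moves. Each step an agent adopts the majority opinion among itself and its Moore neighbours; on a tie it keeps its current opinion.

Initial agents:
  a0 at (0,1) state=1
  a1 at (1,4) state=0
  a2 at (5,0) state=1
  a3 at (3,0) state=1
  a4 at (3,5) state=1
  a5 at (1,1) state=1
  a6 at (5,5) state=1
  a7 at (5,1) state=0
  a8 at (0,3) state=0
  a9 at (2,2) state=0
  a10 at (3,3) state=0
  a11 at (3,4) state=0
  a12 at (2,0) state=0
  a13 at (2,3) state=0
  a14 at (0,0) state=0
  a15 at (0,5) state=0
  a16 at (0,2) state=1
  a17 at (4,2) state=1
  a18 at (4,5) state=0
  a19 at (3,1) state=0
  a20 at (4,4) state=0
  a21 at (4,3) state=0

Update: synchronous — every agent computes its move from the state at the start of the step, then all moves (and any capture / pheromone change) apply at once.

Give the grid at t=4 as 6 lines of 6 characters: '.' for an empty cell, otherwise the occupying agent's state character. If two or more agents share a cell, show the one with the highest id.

t=1: a0@(0,1):1 a1@(1,4):0 a2@(5,0):0 a3@(3,0):0 a4@(3,5):0 a5@(1,1):1 a6@(5,5):0 a7@(5,1):1 a8@(0,3):0 a9@(2,2):0 a10@(3,3):0 a11@(3,4):0 a12@(2,0):1 a13@(2,3):0 a14@(0,0):1 a15@(0,5):0 a16@(0,2):1 a17@(4,2):0 a18@(4,5):1 a19@(3,1):0 a20@(4,4):0 a21@(4,3):0
t=2: a0@(0,1):1 a1@(1,4):0 a2@(5,0):1 a3@(3,0):0 a4@(3,5):0 a5@(1,1):1 a6@(5,5):0 a7@(5,1):1 a8@(0,3):0 a9@(2,2):0 a10@(3,3):0 a11@(3,4):0 a12@(2,0):0 a13@(2,3):0 a14@(0,0):1 a15@(0,5):0 a16@(0,2):1 a17@(4,2):0 a18@(4,5):0 a19@(3,1):0 a20@(4,4):0 a21@(4,3):0
t=3: (unchanged — steady state)

1110.0
.1..0.
0.00..
00.000
..0000
11...0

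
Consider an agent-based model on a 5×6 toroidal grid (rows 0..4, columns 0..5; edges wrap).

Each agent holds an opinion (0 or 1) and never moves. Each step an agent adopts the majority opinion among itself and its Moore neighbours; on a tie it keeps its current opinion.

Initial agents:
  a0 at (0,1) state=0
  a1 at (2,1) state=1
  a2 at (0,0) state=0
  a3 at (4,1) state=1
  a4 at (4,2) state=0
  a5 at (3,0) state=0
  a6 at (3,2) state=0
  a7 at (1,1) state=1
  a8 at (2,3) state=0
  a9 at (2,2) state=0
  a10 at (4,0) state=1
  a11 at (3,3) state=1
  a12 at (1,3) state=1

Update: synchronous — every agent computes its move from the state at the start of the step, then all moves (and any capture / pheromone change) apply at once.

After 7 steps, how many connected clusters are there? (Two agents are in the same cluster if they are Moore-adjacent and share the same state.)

1

t=1: a0@(0,1):0 a1@(2,1):0 a2@(0,0):1 a3@(4,1):0 a4@(4,2):0 a5@(3,0):1 a6@(3,2):0 a7@(1,1):0 a8@(2,3):0 a9@(2,2):1 a10@(4,0):0 a11@(3,3):0 a12@(1,3):0
t=2: a0@(0,1):0 a1@(2,1):0 a2@(0,0):0 a3@(4,1):0 a4@(4,2):0 a5@(3,0):0 a6@(3,2):0 a7@(1,1):0 a8@(2,3):0 a9@(2,2):0 a10@(4,0):0 a11@(3,3):0 a12@(1,3):0
t=3: (unchanged — steady state)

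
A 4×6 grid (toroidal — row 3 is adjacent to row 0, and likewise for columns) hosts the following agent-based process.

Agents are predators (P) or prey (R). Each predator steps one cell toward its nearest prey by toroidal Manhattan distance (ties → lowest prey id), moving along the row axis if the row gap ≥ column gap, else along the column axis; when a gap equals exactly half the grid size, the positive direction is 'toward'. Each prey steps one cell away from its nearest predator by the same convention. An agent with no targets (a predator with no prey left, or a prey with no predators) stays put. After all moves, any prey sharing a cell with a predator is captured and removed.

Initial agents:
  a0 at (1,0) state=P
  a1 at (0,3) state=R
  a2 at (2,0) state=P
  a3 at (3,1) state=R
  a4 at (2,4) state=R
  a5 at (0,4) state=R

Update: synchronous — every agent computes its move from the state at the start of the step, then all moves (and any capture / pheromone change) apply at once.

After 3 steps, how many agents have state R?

t=1: a0@(2,0):P a1@(0,2):R a2@(3,0):P a3@(0,1):R a4@(2,3):R a5@(0,3):R
t=2: a0@(3,0):P a1@(0,3):R a2@(0,0):P a3@(1,1):R a4@(2,2):R a5@(0,2):R
t=3: a0@(0,0):P a1@(0,2):R a2@(1,0):P a3@(2,1):R a4@(2,3):R a5@(0,3):R

4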